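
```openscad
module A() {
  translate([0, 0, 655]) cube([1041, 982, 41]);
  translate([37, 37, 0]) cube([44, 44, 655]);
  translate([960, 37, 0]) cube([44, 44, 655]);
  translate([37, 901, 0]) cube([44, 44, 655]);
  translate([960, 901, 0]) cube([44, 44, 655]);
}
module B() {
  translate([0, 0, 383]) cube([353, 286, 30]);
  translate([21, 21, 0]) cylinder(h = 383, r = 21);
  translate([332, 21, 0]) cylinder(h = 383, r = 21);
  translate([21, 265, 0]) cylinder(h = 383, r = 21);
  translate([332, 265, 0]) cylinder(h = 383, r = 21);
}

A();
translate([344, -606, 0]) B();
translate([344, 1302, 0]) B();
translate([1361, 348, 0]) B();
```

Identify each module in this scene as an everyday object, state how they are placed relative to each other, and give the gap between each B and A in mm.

Each stool's nearest face is 320 mm from the table's bounding box.

A is a table. B is a stool. Three stools sit around the table at the −y, +y, +x sides. The gap between each stool and the table is 320 mm.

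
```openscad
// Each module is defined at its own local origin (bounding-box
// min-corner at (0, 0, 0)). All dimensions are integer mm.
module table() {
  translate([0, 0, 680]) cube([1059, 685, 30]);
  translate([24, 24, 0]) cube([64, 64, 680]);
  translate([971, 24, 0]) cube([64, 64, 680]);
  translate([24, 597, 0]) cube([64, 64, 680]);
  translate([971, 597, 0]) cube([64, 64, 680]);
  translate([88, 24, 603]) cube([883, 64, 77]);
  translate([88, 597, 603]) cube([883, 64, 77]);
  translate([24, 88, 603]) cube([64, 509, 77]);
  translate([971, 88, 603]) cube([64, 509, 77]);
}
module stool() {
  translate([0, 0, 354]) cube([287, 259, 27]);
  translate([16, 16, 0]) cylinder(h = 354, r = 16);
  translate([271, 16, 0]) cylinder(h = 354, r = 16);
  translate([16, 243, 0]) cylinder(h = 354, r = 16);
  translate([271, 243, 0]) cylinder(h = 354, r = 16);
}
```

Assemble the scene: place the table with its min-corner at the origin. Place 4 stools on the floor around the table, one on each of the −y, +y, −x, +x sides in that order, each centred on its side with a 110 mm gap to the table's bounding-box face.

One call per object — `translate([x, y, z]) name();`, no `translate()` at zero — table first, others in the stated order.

table();
translate([386, -369, 0]) stool();
translate([386, 795, 0]) stool();
translate([-397, 213, 0]) stool();
translate([1169, 213, 0]) stool();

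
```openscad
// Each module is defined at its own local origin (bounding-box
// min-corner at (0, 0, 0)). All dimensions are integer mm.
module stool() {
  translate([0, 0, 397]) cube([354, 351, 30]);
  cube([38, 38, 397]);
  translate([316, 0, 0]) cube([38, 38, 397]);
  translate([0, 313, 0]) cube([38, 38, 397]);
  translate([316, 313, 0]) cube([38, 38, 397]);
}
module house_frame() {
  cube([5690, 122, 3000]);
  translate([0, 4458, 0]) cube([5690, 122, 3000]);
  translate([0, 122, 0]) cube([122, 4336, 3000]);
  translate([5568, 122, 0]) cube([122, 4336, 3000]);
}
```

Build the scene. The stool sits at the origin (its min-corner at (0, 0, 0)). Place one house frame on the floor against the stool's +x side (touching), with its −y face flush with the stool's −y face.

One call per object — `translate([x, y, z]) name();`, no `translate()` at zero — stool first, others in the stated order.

stool();
translate([354, 0, 0]) house_frame();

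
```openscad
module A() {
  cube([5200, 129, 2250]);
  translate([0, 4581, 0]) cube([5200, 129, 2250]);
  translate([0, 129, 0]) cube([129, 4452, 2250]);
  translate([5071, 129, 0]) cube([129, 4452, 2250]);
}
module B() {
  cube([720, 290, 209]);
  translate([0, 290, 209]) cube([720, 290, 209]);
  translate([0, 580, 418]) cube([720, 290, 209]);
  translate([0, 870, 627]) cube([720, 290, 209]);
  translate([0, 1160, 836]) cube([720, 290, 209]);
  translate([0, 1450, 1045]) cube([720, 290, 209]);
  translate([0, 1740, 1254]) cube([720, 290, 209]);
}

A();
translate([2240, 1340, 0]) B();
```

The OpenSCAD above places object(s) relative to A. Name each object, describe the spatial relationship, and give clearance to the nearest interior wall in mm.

A is a house frame. B is a staircase. The staircase sits inside the house frame, centred. The clearance to the nearest interior wall is 1211 mm.

Clearances: x = 2111, y = 1211; minimum 1211 mm.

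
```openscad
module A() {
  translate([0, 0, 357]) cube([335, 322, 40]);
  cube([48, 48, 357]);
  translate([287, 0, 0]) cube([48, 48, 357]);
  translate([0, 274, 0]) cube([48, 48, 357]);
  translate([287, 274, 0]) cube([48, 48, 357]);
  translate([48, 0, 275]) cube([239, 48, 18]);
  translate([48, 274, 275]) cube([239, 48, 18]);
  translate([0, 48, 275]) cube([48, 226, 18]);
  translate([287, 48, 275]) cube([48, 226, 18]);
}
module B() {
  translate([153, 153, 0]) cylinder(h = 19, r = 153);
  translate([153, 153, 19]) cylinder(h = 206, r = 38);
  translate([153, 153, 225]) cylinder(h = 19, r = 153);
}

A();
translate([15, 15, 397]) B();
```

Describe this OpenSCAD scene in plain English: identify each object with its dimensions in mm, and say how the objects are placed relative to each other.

A is a simple wooden stool: a rectangular seat 335 mm (x) by 322 mm (y), 40 mm thick, top face at z = 397 mm, on four square legs, each 48×48 mm in cross-section. The legs rest on z = 0, each flush with a corner of the seat. Four stretchers, 48 mm wide and 18 mm tall, connect adjacent legs with their undersides at z = 275 mm, each running between the inner faces of the legs it joins and aligned with the legs' outer faces on the other axis.

B is a spool: two coaxial disc flanges of radius 153 mm and thickness 19 mm, joined by a core cylinder of radius 38 mm and height 206 mm. The lower flange rests on z = 0 and the three cylinders share a vertical axis.

The spool is on top of the stool.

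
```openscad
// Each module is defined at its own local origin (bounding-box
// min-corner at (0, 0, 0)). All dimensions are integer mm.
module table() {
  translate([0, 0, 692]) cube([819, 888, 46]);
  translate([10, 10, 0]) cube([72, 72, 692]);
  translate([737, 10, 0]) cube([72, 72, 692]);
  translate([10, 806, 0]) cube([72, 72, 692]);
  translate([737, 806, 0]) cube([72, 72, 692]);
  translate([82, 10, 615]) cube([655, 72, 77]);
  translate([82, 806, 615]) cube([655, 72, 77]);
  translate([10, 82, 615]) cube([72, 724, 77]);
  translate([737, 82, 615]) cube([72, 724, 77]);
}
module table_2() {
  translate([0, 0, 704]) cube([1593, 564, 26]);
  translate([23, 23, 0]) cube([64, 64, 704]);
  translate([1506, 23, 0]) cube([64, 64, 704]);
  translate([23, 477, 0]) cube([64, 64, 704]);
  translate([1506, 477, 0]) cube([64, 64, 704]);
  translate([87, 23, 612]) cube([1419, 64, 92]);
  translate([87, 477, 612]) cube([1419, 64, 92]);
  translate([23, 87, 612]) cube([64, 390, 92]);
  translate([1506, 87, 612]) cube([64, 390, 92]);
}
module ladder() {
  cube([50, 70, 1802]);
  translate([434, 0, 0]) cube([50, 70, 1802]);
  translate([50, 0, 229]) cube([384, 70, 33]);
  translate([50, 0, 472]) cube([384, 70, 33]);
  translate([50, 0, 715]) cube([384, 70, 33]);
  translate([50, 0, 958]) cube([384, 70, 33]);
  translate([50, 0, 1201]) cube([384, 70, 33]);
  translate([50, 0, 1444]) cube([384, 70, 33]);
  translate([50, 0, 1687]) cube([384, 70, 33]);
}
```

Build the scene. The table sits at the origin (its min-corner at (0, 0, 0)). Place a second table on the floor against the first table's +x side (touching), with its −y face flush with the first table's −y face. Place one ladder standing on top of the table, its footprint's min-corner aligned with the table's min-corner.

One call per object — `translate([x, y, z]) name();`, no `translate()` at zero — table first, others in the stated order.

table();
translate([819, 0, 0]) table_2();
translate([0, 0, 738]) ladder();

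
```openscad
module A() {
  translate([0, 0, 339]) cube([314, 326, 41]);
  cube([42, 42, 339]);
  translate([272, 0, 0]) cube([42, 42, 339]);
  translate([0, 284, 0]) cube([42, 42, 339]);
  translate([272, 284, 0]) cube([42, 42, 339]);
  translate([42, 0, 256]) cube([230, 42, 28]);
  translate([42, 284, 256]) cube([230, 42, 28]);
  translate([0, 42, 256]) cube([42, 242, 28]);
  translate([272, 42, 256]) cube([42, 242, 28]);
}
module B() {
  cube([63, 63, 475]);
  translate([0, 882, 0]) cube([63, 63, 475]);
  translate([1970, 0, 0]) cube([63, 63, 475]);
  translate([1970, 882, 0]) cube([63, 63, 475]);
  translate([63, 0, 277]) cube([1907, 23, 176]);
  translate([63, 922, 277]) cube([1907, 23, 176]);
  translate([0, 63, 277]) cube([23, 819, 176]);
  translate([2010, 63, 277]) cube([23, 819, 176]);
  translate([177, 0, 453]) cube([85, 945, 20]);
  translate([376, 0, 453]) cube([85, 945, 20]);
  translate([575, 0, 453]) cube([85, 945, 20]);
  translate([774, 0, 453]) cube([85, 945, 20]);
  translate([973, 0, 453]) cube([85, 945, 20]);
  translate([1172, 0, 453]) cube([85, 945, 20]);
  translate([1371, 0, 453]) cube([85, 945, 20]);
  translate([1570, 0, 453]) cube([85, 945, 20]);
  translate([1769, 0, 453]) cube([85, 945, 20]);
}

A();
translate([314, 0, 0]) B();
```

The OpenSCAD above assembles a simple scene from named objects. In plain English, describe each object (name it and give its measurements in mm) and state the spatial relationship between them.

A is a four-legged stool. The seat is 314×326 mm, 41 mm thick, top at z = 380 mm. It stands on four square legs, each 42×42 mm in cross-section, from z = 0 to the seat underside, each flush with a corner of the seat. Four stretchers, 42 mm wide and 28 mm tall, connect adjacent legs with their undersides at z = 256 mm, each running between the inner faces of the legs it joins and aligned with the legs' outer faces on the other axis.

B is a bed frame 2033 mm long (x) by 945 mm wide (y). Four 63×63 mm corner posts, 475 mm tall, at the corners of the footprint. Four rails of 23 mm thickness and 176 mm height run between adjacent posts with their undersides at z = 277 mm, their outer faces flush with the outside of the frame (the two x-running rails run between the posts' inner faces; the two y-running rails run between the posts' inner faces). 9 slats, each 85 mm wide (x) and 20 mm thick, lie across the top of the two x-running rails, running the full 945 mm width of the frame in y; the slats are evenly spaced along x between the inner faces of the end posts with equal gaps (rounded down to the nearest mm) at the −x end and between each pair — any rounding remainder accumulates at the +x end.

The bed frame is against the stool's +x side, with their −y faces flush.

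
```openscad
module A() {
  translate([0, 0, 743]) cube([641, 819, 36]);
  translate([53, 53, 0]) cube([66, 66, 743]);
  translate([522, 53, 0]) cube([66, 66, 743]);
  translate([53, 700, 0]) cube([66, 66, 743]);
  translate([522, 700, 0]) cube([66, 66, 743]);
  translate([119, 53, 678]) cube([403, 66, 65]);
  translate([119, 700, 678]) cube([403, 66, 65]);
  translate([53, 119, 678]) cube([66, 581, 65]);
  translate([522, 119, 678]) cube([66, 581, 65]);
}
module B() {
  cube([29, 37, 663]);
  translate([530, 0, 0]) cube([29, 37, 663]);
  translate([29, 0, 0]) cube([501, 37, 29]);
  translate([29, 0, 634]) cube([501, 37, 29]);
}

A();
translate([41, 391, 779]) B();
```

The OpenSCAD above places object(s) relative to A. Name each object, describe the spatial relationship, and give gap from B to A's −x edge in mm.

The picture frame's min-x is at 41; the table's min-x is 0; gap = 41 mm.

A is a table. B is a picture frame. The picture frame is on top of the table, centred. The gap from the picture frame to the table's −x edge is 41 mm.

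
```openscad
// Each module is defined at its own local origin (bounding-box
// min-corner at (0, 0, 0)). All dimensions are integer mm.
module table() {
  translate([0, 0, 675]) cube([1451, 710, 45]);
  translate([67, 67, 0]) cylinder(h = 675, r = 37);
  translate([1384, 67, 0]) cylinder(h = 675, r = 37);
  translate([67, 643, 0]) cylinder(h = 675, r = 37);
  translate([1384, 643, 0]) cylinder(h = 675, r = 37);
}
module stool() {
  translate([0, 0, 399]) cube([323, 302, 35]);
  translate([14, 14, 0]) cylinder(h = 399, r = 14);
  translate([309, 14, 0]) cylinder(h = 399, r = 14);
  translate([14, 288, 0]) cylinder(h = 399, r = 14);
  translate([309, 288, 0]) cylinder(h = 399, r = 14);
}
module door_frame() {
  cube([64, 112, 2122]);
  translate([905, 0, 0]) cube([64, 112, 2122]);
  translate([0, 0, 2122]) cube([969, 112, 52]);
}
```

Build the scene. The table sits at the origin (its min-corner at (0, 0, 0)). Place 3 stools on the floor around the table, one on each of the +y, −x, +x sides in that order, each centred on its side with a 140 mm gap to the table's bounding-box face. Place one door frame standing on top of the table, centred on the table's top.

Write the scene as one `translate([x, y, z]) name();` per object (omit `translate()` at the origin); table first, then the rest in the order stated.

table();
translate([564, 850, 0]) stool();
translate([-463, 204, 0]) stool();
translate([1591, 204, 0]) stool();
translate([241, 299, 720]) door_frame();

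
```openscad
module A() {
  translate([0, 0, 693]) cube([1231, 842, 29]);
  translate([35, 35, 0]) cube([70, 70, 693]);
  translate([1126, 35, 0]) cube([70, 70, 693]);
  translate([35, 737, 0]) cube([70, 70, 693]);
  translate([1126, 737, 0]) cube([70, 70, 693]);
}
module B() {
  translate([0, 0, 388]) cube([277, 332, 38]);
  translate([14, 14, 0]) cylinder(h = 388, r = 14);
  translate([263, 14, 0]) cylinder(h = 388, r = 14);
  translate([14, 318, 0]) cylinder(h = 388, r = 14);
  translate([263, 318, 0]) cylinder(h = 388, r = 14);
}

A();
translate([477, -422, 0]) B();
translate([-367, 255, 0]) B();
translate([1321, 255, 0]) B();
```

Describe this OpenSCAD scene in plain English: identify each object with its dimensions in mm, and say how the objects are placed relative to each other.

A is a table with a 1231×842 mm rectangular top, 29 mm thick, top surface at z = 722 mm, supported by four 70×70 mm square legs, each inset 35 mm from the nearest pair of top edges, running from the floor.

B is a simple wooden stool: a rectangular seat 277 mm (x) by 332 mm (y), 38 mm thick, top face at z = 426 mm, on four round legs, each 28 mm in diameter. The legs rest on z = 0, each leg's axis is inset half a diameter from the nearest pair of seat edges (so the leg's bounding box is flush with the corner).

Three stools sit around the table at the −y, −x, +x sides.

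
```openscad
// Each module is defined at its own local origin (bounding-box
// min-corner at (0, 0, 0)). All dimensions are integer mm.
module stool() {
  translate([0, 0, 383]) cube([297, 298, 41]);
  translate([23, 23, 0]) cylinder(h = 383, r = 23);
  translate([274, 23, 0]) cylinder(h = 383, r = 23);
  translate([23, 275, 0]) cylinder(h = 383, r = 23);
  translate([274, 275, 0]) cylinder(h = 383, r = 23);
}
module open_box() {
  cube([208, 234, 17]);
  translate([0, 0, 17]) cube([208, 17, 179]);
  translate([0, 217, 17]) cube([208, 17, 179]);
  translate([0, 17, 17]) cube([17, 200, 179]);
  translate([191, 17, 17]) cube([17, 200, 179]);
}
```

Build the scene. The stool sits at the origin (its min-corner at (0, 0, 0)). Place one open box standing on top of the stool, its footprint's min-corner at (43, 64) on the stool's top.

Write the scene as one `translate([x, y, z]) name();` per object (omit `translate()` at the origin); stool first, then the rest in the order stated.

stool();
translate([43, 64, 424]) open_box();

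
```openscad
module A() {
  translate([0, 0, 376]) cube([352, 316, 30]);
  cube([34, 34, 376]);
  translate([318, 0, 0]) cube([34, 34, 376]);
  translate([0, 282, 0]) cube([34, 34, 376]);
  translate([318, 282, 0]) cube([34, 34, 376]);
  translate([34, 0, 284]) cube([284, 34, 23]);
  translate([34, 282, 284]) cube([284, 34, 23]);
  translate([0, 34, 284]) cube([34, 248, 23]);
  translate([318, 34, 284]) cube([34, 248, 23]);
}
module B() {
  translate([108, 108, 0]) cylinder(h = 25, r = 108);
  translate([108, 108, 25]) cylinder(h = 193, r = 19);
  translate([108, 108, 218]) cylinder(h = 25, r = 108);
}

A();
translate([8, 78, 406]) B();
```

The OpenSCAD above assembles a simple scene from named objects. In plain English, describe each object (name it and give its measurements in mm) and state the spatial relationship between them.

A is a four-legged stool. The seat is 352×316 mm, 30 mm thick, top at z = 406 mm. It stands on four square legs, each 34×34 mm in cross-section, from z = 0 to the seat underside, each flush with a corner of the seat. Four stretchers, 34 mm wide and 23 mm tall, connect adjacent legs with their undersides at z = 284 mm, each running between the inner faces of the legs it joins and aligned with the legs' outer faces on the other axis.

B is a spool: two coaxial disc flanges of radius 108 mm and thickness 25 mm, joined by a core cylinder of radius 19 mm and height 193 mm. The lower flange rests on z = 0 and the three cylinders share a vertical axis.

The spool is on top of the stool.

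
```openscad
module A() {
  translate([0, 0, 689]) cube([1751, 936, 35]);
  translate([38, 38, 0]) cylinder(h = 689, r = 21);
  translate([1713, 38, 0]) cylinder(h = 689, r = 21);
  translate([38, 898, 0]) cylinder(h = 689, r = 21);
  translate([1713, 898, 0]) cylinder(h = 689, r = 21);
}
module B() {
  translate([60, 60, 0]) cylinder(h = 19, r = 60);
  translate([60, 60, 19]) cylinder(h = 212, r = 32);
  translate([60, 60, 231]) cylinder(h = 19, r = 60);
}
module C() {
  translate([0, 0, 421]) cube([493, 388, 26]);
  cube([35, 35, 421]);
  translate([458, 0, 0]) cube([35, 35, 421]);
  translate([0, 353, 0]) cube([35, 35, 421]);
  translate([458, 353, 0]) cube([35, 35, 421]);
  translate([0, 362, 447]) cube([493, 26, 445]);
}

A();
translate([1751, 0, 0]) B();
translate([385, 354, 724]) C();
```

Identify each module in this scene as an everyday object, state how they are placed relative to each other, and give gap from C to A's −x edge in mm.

A is a table. B is a spool. C is a chair. The spool is against the table's +x side, with their −y faces flush. The chair is on top of the table. The gap from the chair to the table's −x edge is 385 mm.

The chair's min-x is at 385; the table's min-x is 0; gap = 385 mm.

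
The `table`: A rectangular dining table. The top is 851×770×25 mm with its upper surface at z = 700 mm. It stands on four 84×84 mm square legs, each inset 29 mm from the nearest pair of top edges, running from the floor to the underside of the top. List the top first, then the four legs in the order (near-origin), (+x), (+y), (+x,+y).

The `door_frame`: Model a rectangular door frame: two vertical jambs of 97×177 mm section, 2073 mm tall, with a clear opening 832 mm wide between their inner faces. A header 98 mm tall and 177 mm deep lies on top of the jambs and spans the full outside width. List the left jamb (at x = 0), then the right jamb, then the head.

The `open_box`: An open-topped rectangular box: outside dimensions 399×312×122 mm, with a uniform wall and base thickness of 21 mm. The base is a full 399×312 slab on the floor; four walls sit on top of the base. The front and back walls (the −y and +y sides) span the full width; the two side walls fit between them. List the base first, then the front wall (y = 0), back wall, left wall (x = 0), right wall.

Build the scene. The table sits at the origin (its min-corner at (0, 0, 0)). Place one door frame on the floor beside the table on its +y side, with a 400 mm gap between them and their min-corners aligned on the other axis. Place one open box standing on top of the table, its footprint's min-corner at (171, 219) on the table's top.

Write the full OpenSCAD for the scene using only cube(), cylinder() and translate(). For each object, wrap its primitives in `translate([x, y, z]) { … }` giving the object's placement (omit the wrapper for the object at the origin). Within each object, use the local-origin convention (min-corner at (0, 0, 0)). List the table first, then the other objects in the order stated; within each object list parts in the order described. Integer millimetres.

translate([0, 0, 675]) cube([851, 770, 25]);
translate([29, 29, 0]) cube([84, 84, 675]);
translate([738, 29, 0]) cube([84, 84, 675]);
translate([29, 657, 0]) cube([84, 84, 675]);
translate([738, 657, 0]) cube([84, 84, 675]);
translate([0, 1170, 0]) {
  cube([97, 177, 2073]);
  translate([929, 0, 0]) cube([97, 177, 2073]);
  translate([0, 0, 2073]) cube([1026, 177, 98]);
}
translate([171, 219, 700]) {
  cube([399, 312, 21]);
  translate([0, 0, 21]) cube([399, 21, 101]);
  translate([0, 291, 21]) cube([399, 21, 101]);
  translate([0, 21, 21]) cube([21, 270, 101]);
  translate([378, 21, 21]) cube([21, 270, 101]);
}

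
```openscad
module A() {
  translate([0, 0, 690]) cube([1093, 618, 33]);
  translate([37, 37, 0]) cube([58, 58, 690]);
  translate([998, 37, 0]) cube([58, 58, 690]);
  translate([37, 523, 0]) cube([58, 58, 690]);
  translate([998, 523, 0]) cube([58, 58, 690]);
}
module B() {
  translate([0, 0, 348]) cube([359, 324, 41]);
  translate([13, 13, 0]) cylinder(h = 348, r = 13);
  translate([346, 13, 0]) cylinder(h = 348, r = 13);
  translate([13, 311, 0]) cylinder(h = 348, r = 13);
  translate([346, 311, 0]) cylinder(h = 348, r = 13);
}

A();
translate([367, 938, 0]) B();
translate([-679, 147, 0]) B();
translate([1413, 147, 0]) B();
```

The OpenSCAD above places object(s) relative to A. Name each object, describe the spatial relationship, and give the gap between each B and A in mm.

A is a table. B is a stool. Three stools sit around the table at the +y, −x, +x sides. The gap between each stool and the table is 320 mm.

Each stool's nearest face is 320 mm from the table's bounding box.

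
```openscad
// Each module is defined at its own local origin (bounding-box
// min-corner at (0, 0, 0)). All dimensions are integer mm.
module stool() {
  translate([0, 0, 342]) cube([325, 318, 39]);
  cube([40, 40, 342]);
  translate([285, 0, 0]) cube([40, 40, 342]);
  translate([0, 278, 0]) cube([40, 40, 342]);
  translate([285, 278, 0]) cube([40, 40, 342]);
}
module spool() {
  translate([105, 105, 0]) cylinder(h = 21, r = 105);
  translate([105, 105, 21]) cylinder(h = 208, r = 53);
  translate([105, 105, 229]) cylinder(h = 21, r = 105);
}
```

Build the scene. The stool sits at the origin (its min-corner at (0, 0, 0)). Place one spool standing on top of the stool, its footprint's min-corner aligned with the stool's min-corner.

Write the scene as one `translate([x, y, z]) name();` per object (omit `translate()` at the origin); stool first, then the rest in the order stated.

stool();
translate([0, 0, 381]) spool();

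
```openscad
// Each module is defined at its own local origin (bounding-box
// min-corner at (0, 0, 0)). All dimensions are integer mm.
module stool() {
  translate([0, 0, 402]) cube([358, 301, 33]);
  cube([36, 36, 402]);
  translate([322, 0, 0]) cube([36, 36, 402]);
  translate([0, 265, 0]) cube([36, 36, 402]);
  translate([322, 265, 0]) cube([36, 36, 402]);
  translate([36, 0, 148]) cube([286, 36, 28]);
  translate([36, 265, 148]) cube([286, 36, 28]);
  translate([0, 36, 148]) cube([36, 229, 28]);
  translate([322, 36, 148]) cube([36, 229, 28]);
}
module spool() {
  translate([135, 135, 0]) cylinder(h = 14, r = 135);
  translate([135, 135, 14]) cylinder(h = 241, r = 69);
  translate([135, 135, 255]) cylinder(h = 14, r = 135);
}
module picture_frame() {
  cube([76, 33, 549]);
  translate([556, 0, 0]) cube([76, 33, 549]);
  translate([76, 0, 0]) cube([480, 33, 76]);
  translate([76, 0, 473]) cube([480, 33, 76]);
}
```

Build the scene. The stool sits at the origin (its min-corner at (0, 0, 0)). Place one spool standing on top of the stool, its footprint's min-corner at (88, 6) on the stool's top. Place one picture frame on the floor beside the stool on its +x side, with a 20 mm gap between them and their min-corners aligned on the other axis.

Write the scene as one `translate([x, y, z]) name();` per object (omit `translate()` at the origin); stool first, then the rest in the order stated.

stool();
translate([88, 6, 435]) spool();
translate([378, 0, 0]) picture_frame();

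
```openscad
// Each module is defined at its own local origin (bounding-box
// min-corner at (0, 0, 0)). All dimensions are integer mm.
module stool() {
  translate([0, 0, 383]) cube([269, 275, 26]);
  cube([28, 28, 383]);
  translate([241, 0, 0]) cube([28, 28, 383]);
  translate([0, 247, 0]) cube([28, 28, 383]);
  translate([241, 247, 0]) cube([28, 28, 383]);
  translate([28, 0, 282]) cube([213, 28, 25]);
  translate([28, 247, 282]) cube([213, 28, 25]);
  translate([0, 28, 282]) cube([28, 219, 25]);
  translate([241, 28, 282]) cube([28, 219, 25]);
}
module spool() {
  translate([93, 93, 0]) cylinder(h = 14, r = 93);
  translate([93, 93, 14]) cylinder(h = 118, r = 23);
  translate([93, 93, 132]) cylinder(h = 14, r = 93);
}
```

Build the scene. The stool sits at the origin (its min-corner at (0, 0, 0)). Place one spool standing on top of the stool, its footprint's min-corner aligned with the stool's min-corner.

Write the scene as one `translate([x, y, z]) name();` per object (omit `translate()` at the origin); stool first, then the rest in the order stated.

stool();
translate([0, 0, 409]) spool();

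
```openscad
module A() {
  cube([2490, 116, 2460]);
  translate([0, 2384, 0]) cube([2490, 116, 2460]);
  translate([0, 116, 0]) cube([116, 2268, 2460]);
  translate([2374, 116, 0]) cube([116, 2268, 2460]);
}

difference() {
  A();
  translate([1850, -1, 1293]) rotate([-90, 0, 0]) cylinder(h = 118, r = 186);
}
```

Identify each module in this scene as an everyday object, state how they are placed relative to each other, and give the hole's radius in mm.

A is a house frame. The house frame has a circular hole through its front wall. The hole's radius is 186 mm.

The subtracted cylinder has r = 186 mm.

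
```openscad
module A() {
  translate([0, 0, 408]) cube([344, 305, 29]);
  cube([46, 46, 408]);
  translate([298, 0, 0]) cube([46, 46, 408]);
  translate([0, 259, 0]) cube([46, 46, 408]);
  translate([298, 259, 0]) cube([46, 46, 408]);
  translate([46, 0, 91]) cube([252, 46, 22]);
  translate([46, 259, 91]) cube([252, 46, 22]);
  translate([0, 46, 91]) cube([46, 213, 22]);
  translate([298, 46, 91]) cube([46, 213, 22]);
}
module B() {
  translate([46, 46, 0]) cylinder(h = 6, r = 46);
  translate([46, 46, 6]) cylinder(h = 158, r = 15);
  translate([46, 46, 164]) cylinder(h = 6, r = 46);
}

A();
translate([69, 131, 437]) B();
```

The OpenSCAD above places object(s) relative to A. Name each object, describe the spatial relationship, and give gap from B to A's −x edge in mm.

A is a stool. B is a spool. The spool is on top of the stool. The gap from the spool to the stool's −x edge is 69 mm.

The spool's min-x is at 69; the stool's min-x is 0; gap = 69 mm.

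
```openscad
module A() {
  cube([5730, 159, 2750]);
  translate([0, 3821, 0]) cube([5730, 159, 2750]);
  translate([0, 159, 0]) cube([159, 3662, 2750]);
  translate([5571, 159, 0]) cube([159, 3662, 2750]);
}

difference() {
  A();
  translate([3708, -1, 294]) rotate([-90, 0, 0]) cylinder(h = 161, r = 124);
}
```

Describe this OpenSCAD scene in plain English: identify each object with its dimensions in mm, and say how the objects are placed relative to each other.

A is the wall frame of a small rectangular building: four walls, each 2750 mm tall and 159 mm thick, enclosing a footprint 5730 mm (x) by 3980 mm (y) outside-to-outside, with no floor or roof. The front and back walls (the −y and +y sides) span the full width; the two side walls fit between them.

The house frame has a circular hole of radius 124 mm through its front wall, centred at (x = 3708, z = 294).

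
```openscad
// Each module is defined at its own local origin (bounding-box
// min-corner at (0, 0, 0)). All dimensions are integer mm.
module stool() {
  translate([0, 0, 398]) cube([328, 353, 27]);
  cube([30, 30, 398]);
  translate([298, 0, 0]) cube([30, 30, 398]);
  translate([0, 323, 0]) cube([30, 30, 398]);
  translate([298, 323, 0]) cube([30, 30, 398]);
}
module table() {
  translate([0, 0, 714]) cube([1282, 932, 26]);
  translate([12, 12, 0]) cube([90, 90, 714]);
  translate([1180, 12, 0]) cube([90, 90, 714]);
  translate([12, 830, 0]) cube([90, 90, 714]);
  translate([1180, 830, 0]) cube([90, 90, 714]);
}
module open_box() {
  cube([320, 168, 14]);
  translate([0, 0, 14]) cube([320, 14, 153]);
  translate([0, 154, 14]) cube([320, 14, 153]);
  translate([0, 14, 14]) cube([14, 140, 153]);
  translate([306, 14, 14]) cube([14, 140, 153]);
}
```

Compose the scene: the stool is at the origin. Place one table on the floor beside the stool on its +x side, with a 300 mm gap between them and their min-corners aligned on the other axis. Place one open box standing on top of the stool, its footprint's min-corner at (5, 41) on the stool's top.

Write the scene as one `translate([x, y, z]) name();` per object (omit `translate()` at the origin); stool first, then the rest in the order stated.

stool();
translate([628, 0, 0]) table();
translate([5, 41, 425]) open_box();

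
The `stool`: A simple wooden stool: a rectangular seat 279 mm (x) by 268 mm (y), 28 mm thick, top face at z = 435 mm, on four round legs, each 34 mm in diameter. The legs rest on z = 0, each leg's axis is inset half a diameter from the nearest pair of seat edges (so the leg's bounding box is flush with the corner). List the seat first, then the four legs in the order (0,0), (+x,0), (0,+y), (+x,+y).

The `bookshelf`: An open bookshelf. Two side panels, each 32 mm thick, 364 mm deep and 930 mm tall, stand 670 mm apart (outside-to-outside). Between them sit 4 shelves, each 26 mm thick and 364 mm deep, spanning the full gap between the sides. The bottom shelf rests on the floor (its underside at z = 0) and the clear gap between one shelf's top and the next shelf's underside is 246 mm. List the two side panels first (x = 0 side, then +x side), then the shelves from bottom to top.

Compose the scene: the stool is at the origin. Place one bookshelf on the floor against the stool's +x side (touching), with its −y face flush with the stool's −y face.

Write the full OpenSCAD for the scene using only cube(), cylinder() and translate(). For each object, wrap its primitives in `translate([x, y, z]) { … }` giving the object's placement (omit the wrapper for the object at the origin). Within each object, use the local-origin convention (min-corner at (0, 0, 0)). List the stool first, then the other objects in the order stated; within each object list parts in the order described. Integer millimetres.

translate([0, 0, 407]) cube([279, 268, 28]);
translate([17, 17, 0]) cylinder(h = 407, r = 17);
translate([262, 17, 0]) cylinder(h = 407, r = 17);
translate([17, 251, 0]) cylinder(h = 407, r = 17);
translate([262, 251, 0]) cylinder(h = 407, r = 17);
translate([279, 0, 0]) {
  cube([32, 364, 930]);
  translate([638, 0, 0]) cube([32, 364, 930]);
  translate([32, 0, 0]) cube([606, 364, 26]);
  translate([32, 0, 272]) cube([606, 364, 26]);
  translate([32, 0, 544]) cube([606, 364, 26]);
  translate([32, 0, 816]) cube([606, 364, 26]);
}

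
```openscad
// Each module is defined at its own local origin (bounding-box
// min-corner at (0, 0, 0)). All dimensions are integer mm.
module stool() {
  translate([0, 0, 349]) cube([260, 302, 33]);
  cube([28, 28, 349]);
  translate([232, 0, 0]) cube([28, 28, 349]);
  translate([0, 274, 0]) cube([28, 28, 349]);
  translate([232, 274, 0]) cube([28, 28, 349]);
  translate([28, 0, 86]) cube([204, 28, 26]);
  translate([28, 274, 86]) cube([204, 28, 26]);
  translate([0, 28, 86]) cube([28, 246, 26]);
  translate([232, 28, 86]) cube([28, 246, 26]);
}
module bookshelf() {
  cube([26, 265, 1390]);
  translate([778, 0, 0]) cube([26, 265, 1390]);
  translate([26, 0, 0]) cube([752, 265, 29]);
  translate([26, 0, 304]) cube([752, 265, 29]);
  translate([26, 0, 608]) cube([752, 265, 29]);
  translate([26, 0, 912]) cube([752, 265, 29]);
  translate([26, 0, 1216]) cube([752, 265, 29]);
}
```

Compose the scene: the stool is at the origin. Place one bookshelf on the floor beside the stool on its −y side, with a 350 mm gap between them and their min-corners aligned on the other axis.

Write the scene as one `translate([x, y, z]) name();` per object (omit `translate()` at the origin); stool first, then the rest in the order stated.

stool();
translate([0, -615, 0]) bookshelf();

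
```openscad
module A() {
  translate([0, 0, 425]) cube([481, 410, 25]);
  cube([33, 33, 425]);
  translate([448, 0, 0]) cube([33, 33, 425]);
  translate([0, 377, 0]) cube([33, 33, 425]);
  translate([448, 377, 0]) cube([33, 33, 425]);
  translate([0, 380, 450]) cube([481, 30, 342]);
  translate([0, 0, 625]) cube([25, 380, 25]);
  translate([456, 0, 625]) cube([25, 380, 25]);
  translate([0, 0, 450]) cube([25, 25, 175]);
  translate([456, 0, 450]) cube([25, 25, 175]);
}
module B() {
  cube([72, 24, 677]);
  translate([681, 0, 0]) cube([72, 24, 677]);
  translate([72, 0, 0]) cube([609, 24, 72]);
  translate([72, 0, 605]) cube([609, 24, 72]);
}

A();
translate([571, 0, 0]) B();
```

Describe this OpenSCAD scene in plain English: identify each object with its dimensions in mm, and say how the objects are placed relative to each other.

A is a chair: 481×410 mm seat, 25 mm thick, top at z = 450 mm, on four 33 mm square corner legs flush with the seat edges. A 30 mm thick backrest slab spans the full seat width, extending 342 mm above the seat top, its back face flush with the seat's +y edge. Two armrests of 25×25 mm section run along each side from the seat's front edge to the front of the backrest, top faces 200 mm above the seat top and outer faces flush with the seat's x-edges; a 25×25 mm post under the front of each armrest stands on the seat at the front corner.

B is a rectangular picture frame lying in the x–z plane (depth along y). The opening is 609 mm wide (x) by 533 mm tall (z), surrounded by a border 72 mm wide on all four sides. The frame is 24 mm deep and is made of two full-height vertical stiles with two horizontal rails fitted between them.

The picture frame is on the floor beside the chair on its +x side.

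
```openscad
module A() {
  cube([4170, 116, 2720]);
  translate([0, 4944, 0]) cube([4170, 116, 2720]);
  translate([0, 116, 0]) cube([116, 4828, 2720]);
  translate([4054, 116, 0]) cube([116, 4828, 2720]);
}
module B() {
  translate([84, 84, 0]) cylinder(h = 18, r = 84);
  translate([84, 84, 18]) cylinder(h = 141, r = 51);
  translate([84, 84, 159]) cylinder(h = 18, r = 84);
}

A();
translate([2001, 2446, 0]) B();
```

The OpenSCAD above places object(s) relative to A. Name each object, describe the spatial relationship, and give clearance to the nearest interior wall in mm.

A is a house frame. B is a spool. The spool sits inside the house frame, centred. The clearance to the nearest interior wall is 1885 mm.

Clearances: x = 1885, y = 2330; minimum 1885 mm.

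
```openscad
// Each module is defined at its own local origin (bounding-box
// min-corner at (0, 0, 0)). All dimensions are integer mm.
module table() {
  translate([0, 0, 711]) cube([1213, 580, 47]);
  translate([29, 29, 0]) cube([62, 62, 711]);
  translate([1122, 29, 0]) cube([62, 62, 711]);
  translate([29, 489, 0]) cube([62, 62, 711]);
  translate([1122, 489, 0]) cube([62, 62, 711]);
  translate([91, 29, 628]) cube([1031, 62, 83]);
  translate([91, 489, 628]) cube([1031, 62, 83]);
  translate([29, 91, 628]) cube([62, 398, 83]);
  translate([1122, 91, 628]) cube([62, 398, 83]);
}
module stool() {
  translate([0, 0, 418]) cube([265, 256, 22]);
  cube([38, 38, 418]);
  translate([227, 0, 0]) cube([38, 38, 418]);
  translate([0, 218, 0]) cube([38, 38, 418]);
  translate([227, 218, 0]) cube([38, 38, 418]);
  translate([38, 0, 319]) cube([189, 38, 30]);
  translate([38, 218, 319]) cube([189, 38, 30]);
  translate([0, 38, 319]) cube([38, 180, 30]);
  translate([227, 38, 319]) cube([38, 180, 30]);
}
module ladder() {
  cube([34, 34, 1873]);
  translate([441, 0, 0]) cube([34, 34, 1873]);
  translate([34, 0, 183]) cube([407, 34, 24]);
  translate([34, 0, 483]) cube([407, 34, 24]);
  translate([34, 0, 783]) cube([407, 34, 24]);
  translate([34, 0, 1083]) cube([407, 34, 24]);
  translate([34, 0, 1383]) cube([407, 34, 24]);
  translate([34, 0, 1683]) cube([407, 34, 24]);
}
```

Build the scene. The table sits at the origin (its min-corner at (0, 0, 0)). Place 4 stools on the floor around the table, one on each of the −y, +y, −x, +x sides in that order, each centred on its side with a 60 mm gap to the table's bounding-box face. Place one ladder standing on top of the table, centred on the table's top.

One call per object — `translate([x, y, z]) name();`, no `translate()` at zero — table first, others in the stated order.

table();
translate([474, -316, 0]) stool();
translate([474, 640, 0]) stool();
translate([-325, 162, 0]) stool();
translate([1273, 162, 0]) stool();
translate([369, 273, 758]) ladder();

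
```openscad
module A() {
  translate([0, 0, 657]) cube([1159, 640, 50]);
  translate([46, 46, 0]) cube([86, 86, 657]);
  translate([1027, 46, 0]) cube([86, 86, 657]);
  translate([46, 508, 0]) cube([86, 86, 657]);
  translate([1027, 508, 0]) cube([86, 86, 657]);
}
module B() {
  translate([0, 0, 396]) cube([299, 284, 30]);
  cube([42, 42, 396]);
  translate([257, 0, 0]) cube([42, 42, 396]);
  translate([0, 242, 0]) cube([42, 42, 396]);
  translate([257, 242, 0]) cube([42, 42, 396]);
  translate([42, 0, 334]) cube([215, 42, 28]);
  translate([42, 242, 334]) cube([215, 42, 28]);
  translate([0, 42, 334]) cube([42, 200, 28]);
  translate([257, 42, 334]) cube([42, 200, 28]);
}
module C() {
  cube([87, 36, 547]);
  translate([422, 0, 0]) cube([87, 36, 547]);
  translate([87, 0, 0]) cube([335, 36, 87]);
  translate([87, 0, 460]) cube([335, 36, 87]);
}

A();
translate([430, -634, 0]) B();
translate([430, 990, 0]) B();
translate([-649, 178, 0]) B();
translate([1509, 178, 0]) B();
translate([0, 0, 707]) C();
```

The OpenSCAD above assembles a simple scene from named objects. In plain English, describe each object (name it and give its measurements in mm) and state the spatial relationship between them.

A is a table with a 1159×640 mm rectangular top, 50 mm thick, top surface at z = 707 mm, supported by four 86×86 mm square legs, each inset 46 mm from the nearest pair of top edges, running from the floor.

B is a four-legged stool. The seat is a 299×284×30 mm slab whose top surface is at z = 426 mm; four square legs, each 42×42 mm in cross-section, run from the floor (z = 0) to the underside of the seat, each flush with a corner of the seat. Four stretchers, 42 mm wide and 28 mm tall, connect adjacent legs with their undersides at z = 334 mm, each running between the inner faces of the legs it joins and aligned with the legs' outer faces on the other axis.

C is a picture frame with a 335×373 mm rectangular opening (x by z) and a uniform 87 mm border on every side. Frame depth is 36 mm along y. It is built from two vertical stiles running the full outside height and two horizontal rails spanning the gap between the stiles.

Four stools sit around the table at the −y, +y, −x, +x sides. The picture frame is on top of the table.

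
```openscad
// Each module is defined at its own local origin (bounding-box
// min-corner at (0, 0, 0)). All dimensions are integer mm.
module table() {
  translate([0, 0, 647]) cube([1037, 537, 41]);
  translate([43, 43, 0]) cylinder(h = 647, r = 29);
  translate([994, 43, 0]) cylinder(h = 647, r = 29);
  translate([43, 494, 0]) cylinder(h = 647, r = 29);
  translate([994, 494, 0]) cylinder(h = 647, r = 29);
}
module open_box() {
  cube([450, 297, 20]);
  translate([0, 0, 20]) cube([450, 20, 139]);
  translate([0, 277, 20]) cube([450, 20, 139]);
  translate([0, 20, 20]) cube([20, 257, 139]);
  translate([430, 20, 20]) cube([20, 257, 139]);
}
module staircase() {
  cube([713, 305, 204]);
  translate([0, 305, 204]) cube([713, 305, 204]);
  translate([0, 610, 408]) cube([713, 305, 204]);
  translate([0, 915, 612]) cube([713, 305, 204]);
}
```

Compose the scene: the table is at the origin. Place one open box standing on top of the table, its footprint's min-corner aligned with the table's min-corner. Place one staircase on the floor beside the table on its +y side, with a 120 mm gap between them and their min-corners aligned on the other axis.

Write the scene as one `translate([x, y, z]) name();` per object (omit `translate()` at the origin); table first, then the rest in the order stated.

table();
translate([0, 0, 688]) open_box();
translate([0, 657, 0]) staircase();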